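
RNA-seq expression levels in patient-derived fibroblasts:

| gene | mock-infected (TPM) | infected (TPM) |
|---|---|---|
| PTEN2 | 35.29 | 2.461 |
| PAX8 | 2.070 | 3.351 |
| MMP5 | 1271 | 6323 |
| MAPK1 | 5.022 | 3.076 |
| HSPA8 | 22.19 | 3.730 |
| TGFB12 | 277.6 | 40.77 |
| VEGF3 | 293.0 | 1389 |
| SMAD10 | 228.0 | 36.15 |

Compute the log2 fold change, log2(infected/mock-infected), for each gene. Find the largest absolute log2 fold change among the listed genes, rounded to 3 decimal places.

3.842

log2(2.461/35.29) = -3.842  (PTEN2)
log2(3.351/2.070) = 0.695  (PAX8)
log2(6323/1271) = 2.315  (MMP5)
log2(3.076/5.022) = -0.707  (MAPK1)
log2(3.730/22.19) = -2.573  (HSPA8)
log2(40.77/277.6) = -2.767  (TGFB12)
log2(1389/293.0) = 2.245  (VEGF3)
log2(36.15/228.0) = -2.657  (SMAD10)
The largest magnitude belongs to PTEN2.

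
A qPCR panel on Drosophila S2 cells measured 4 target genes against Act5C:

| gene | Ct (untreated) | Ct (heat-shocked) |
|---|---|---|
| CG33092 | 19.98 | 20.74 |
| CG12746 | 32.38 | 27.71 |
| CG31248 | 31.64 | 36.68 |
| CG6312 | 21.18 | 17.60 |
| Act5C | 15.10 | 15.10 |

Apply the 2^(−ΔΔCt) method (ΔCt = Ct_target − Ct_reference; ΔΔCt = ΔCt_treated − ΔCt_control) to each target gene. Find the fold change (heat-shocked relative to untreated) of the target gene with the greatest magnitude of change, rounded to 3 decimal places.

CG33092: ΔΔCt = (20.74−15.10) − (19.98−15.10) = 5.64 − 4.88 = 0.76; fold change = 2^-0.76 = 0.590
CG12746: ΔΔCt = (27.71−15.10) − (32.38−15.10) = 12.61 − 17.28 = -4.67; fold change = 2^4.67 = 25.457
CG31248: ΔΔCt = (36.68−15.10) − (31.64−15.10) = 21.58 − 16.54 = 5.04; fold change = 2^-5.04 = 0.030
CG6312: ΔΔCt = (17.60−15.10) − (21.18−15.10) = 2.50 − 6.08 = -3.58; fold change = 2^3.58 = 11.959
CG31248 has the largest |ΔΔCt| = 5.04.

0.030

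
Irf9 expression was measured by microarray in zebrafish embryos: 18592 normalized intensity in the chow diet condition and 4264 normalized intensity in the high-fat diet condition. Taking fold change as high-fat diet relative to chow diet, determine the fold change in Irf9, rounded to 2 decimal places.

Fold change = 4264 / 18592 = 0.229
Irf9 is downregulated.

0.23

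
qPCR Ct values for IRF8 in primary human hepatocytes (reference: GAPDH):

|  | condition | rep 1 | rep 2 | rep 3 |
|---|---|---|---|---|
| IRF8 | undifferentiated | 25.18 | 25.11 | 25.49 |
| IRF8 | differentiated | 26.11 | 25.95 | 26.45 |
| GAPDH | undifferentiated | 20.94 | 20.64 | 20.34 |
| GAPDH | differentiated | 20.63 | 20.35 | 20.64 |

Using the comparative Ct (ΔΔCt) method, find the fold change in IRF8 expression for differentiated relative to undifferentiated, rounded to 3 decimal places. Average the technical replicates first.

Mean Ct: IRF8 undifferentiated 25.260; IRF8 differentiated 26.170; GAPDH undifferentiated 20.640; GAPDH differentiated 20.540
ΔCt(undifferentiated) = 25.260 − 20.640 = 4.620
ΔCt(differentiated) = 26.170 − 20.540 = 5.630
ΔΔCt = 5.630 − 4.620 = 1.010
Fold change = 2^(−1.010) = 0.4965

0.497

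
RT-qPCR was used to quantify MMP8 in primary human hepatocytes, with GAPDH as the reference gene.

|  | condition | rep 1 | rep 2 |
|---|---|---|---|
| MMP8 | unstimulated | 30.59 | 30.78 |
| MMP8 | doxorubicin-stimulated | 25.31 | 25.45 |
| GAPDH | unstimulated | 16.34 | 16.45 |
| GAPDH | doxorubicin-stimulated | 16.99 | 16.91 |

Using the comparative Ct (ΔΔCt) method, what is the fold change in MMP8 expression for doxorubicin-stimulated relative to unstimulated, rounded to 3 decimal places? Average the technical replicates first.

58.081

Mean Ct: MMP8 unstimulated 30.685; MMP8 doxorubicin-stimulated 25.380; GAPDH unstimulated 16.395; GAPDH doxorubicin-stimulated 16.950
ΔCt(unstimulated) = 30.685 − 16.395 = 14.290
ΔCt(doxorubicin-stimulated) = 25.380 − 16.950 = 8.430
ΔΔCt = 8.430 − 14.290 = -5.860
Fold change = 2^(−(-5.860)) = 2^5.860 = 58.0812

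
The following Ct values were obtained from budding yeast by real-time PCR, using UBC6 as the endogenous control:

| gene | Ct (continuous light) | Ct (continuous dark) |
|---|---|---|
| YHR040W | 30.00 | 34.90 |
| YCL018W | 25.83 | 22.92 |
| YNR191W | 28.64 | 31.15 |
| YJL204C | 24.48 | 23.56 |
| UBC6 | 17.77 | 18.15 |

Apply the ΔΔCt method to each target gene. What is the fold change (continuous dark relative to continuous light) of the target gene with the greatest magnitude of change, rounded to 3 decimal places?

0.044

YHR040W: ΔΔCt = (34.90−18.15) − (30.00−17.77) = 16.75 − 12.23 = 4.52; fold change = 2^-4.52 = 0.044
YCL018W: ΔΔCt = (22.92−18.15) − (25.83−17.77) = 4.77 − 8.06 = -3.29; fold change = 2^3.29 = 9.781
YNR191W: ΔΔCt = (31.15−18.15) − (28.64−17.77) = 13.00 − 10.87 = 2.13; fold change = 2^-2.13 = 0.228
YJL204C: ΔΔCt = (23.56−18.15) − (24.48−17.77) = 5.41 − 6.71 = -1.30; fold change = 2^1.30 = 2.462
YHR040W has the largest |ΔΔCt| = 4.52.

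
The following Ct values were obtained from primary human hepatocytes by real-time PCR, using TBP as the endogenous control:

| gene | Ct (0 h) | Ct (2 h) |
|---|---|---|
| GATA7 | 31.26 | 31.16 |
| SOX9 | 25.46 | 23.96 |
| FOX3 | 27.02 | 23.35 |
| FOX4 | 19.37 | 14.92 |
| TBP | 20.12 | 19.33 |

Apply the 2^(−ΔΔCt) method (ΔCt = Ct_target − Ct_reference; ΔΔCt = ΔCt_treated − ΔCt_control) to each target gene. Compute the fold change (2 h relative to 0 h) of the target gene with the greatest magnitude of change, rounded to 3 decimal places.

12.641

GATA7: ΔΔCt = (31.16−19.33) − (31.26−20.12) = 11.83 − 11.14 = 0.69; fold change = 2^-0.69 = 0.620
SOX9: ΔΔCt = (23.96−19.33) − (25.46−20.12) = 4.63 − 5.34 = -0.71; fold change = 2^0.71 = 1.636
FOX3: ΔΔCt = (23.35−19.33) − (27.02−20.12) = 4.02 − 6.90 = -2.88; fold change = 2^2.88 = 7.362
FOX4: ΔΔCt = (14.92−19.33) − (19.37−20.12) = -4.41 − (-0.75) = -3.66; fold change = 2^3.66 = 12.641
FOX4 has the largest |ΔΔCt| = 3.66.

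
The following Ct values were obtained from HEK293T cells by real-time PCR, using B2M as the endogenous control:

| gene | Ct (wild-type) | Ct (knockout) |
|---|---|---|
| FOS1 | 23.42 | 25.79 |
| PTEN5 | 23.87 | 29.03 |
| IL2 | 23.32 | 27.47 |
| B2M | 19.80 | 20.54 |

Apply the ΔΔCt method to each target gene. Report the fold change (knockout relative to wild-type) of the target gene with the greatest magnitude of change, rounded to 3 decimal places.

0.047

FOS1: ΔΔCt = (25.79−20.54) − (23.42−19.80) = 5.25 − 3.62 = 1.63; fold change = 2^-1.63 = 0.323
PTEN5: ΔΔCt = (29.03−20.54) − (23.87−19.80) = 8.49 − 4.07 = 4.42; fold change = 2^-4.42 = 0.047
IL2: ΔΔCt = (27.47−20.54) − (23.32−19.80) = 6.93 − 3.52 = 3.41; fold change = 2^-3.41 = 0.094
PTEN5 has the largest |ΔΔCt| = 4.42.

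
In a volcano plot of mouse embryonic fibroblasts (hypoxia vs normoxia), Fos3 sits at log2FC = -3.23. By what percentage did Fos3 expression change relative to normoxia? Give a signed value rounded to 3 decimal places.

Fold change = 2^(-3.23) = 0.1066
Percent change = (FC − 1) × 100% = (0.1066 − 1) × 100 = -89.342%

-89.342%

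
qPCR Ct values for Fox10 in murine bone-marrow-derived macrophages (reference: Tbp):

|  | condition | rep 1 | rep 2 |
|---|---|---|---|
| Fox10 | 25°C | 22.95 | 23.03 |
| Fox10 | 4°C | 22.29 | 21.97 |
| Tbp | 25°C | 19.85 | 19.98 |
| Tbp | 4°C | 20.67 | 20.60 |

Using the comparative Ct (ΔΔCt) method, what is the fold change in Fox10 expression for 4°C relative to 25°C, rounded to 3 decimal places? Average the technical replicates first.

Mean Ct: Fox10 25°C 22.990; Fox10 4°C 22.130; Tbp 25°C 19.915; Tbp 4°C 20.635
ΔCt(25°C) = 22.990 − 19.915 = 3.075
ΔCt(4°C) = 22.130 − 20.635 = 1.495
ΔΔCt = 1.495 − 3.075 = -1.580
Fold change = 2^(−(-1.580)) = 2^1.580 = 2.9897

2.990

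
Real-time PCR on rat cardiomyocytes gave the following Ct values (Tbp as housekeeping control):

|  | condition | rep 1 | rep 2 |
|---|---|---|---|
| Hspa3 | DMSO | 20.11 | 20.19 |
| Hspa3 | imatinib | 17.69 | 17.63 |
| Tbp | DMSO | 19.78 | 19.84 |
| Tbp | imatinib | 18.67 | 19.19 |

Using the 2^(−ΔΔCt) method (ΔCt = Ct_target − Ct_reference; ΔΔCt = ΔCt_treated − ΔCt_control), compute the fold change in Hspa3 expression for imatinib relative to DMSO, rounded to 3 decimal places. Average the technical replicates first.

3.053

Mean Ct: Hspa3 DMSO 20.150; Hspa3 imatinib 17.660; Tbp DMSO 19.810; Tbp imatinib 18.930
ΔCt(DMSO) = 20.150 − 19.810 = 0.340
ΔCt(imatinib) = 17.660 − 18.930 = -1.270
ΔΔCt = -1.270 − 0.340 = -1.610
Fold change = 2^(−(-1.610)) = 2^1.610 = 3.0525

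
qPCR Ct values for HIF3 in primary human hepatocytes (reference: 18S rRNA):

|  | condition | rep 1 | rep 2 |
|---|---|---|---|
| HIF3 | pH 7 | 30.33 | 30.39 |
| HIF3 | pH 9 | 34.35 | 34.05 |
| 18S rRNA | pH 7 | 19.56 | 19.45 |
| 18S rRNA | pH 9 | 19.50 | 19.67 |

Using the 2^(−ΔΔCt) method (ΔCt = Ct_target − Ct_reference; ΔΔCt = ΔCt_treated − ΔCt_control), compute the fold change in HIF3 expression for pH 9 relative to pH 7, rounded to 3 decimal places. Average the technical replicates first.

Mean Ct: HIF3 pH 7 30.360; HIF3 pH 9 34.200; 18S rRNA pH 7 19.505; 18S rRNA pH 9 19.585
ΔCt(pH 7) = 30.360 − 19.505 = 10.855
ΔCt(pH 9) = 34.200 − 19.585 = 14.615
ΔΔCt = 14.615 − 10.855 = 3.760
Fold change = 2^(−3.760) = 0.0738

0.074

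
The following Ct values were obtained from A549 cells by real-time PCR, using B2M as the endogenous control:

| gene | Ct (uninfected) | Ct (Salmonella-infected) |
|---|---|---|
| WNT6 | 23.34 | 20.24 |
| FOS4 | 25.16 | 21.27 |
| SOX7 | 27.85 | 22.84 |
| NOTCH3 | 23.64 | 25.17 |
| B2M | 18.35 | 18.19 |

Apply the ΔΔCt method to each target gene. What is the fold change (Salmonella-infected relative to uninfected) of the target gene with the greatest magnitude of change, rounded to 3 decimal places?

28.840

WNT6: ΔΔCt = (20.24−18.19) − (23.34−18.35) = 2.05 − 4.99 = -2.94; fold change = 2^2.94 = 7.674
FOS4: ΔΔCt = (21.27−18.19) − (25.16−18.35) = 3.08 − 6.81 = -3.73; fold change = 2^3.73 = 13.269
SOX7: ΔΔCt = (22.84−18.19) − (27.85−18.35) = 4.65 − 9.50 = -4.85; fold change = 2^4.85 = 28.840
NOTCH3: ΔΔCt = (25.17−18.19) − (23.64−18.35) = 6.98 − 5.29 = 1.69; fold change = 2^-1.69 = 0.310
SOX7 has the largest |ΔΔCt| = 4.85.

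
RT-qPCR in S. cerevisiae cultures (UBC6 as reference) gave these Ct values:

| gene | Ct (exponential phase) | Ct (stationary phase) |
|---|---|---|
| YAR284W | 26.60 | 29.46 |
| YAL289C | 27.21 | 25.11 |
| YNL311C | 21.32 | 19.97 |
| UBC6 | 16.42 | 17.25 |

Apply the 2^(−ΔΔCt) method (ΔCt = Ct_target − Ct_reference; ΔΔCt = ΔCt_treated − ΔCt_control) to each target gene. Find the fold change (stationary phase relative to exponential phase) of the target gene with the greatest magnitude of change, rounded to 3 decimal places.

YAR284W: ΔΔCt = (29.46−17.25) − (26.60−16.42) = 12.21 − 10.18 = 2.03; fold change = 2^-2.03 = 0.245
YAL289C: ΔΔCt = (25.11−17.25) − (27.21−16.42) = 7.86 − 10.79 = -2.93; fold change = 2^2.93 = 7.621
YNL311C: ΔΔCt = (19.97−17.25) − (21.32−16.42) = 2.72 − 4.90 = -2.18; fold change = 2^2.18 = 4.532
YAL289C has the largest |ΔΔCt| = 2.93.

7.621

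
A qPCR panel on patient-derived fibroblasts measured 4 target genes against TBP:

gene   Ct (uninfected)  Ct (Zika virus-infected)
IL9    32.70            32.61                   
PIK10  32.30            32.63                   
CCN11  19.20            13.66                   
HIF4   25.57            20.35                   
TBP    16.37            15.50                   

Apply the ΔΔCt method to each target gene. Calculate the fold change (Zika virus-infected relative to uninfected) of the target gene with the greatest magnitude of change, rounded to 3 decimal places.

IL9: ΔΔCt = (32.61−15.50) − (32.70−16.37) = 17.11 − 16.33 = 0.78; fold change = 2^-0.78 = 0.582
PIK10: ΔΔCt = (32.63−15.50) − (32.30−16.37) = 17.13 − 15.93 = 1.20; fold change = 2^-1.20 = 0.435
CCN11: ΔΔCt = (13.66−15.50) − (19.20−16.37) = -1.84 − 2.83 = -4.67; fold change = 2^4.67 = 25.457
HIF4: ΔΔCt = (20.35−15.50) − (25.57−16.37) = 4.85 − 9.20 = -4.35; fold change = 2^4.35 = 20.393
CCN11 has the largest |ΔΔCt| = 4.67.

25.457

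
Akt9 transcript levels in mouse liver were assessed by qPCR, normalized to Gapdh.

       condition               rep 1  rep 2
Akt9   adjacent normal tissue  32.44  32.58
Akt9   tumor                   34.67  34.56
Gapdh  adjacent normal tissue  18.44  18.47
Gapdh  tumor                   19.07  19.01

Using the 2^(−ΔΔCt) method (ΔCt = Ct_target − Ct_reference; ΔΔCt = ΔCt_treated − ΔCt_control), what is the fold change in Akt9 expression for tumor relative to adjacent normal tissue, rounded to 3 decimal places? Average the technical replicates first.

0.349

Mean Ct: Akt9 adjacent normal tissue 32.510; Akt9 tumor 34.615; Gapdh adjacent normal tissue 18.455; Gapdh tumor 19.040
ΔCt(adjacent normal tissue) = 32.510 − 18.455 = 14.055
ΔCt(tumor) = 34.615 − 19.040 = 15.575
ΔΔCt = 15.575 − 14.055 = 1.520
Fold change = 2^(−1.520) = 0.3487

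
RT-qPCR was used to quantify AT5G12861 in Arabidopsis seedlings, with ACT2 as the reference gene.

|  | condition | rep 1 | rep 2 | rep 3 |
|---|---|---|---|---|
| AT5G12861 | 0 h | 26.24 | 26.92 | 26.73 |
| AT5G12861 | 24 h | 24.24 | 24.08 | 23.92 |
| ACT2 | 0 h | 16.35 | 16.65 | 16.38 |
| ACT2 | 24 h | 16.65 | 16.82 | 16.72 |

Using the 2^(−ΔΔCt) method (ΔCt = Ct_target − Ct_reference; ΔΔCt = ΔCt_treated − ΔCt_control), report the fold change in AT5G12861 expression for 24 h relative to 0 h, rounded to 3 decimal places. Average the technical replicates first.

Mean Ct: AT5G12861 0 h 26.630; AT5G12861 24 h 24.080; ACT2 0 h 16.460; ACT2 24 h 16.730
ΔCt(0 h) = 26.630 − 16.460 = 10.170
ΔCt(24 h) = 24.080 − 16.730 = 7.350
ΔΔCt = 7.350 − 10.170 = -2.820
Fold change = 2^(−(-2.820)) = 2^2.820 = 7.0616

7.062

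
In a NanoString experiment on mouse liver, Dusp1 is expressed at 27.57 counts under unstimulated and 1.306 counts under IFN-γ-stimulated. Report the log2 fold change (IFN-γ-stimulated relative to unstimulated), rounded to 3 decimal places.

Fold change = 1.306 / 27.57 = 0.0474
log2(0.0474) = -4.3999

-4.400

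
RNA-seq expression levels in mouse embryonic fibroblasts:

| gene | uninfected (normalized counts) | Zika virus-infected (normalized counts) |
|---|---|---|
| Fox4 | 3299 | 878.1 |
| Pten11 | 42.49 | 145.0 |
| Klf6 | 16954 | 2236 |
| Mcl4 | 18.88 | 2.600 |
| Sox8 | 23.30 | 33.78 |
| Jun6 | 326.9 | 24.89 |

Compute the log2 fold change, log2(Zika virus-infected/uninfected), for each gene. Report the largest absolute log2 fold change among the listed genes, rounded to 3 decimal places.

log2(878.1/3299) = -1.910  (Fox4)
log2(145.0/42.49) = 1.771  (Pten11)
log2(2236/16954) = -2.923  (Klf6)
log2(2.600/18.88) = -2.860  (Mcl4)
log2(33.78/23.30) = 0.536  (Sox8)
log2(24.89/326.9) = -3.715  (Jun6)
The largest magnitude belongs to Jun6.

3.715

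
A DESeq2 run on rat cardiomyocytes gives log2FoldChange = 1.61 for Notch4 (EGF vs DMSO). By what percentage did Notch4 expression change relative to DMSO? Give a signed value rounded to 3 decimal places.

205.252%

Fold change = 2^(1.61) = 3.0525
Percent change = (FC − 1) × 100% = (3.0525 − 1) × 100 = 205.252%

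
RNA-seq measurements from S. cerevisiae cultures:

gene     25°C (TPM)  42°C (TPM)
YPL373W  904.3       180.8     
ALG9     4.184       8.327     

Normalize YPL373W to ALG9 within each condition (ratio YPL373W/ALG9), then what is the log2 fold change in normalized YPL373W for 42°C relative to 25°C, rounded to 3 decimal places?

-3.315

YPL373W/ALG9 (25°C) = 904.3 / 4.184 = 216.13
YPL373W/ALG9 (42°C) = 180.8 / 8.327 = 21.713
Fold change = 21.713 / 216.13 = 0.1005
log2(0.1005) = -3.3153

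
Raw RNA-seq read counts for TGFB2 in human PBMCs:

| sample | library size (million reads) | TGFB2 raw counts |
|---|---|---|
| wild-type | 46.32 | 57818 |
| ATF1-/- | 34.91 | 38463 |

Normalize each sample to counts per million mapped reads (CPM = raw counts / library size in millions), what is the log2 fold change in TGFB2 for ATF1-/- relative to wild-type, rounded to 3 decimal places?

-0.180

CPM(wild-type) = 57818 / 46.32 = 1248.2297
CPM(ATF1-/-) = 38463 / 34.91 = 1101.7760
Fold change = 1101.7760 / 1248.2297 = 0.88267
log2(0.88267) = -0.1801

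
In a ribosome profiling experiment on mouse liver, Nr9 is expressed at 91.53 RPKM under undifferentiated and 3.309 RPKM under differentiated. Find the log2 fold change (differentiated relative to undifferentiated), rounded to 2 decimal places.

Fold change = 3.309 / 91.53 = 0.0362
log2(0.0362) = -4.790

-4.79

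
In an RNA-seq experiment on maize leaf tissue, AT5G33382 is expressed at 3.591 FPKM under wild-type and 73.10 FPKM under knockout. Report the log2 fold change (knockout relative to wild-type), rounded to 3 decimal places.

Fold change = 73.10 / 3.591 = 20.3564
log2(20.3564) = 4.3474

4.347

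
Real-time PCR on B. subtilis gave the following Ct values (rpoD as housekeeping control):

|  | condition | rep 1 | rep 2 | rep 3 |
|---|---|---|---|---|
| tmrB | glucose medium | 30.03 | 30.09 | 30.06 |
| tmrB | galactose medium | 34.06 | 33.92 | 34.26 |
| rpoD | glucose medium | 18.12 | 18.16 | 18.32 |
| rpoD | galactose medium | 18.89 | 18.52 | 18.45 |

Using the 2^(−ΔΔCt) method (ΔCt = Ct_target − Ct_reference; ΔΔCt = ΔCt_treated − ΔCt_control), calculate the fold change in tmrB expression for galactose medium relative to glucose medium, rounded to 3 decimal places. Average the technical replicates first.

Mean Ct: tmrB glucose medium 30.060; tmrB galactose medium 34.080; rpoD glucose medium 18.200; rpoD galactose medium 18.620
ΔCt(glucose medium) = 30.060 − 18.200 = 11.860
ΔCt(galactose medium) = 34.080 − 18.620 = 15.460
ΔΔCt = 15.460 − 11.860 = 3.600
Fold change = 2^(−3.600) = 0.0825

0.082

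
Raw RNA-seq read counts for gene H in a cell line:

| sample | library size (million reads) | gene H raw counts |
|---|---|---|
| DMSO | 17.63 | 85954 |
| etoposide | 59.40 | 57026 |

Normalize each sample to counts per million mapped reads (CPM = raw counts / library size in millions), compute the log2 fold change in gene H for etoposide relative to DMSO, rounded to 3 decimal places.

CPM(DMSO) = 85954 / 17.63 = 4875.4396
CPM(etoposide) = 57026 / 59.40 = 960.0337
Fold change = 960.0337 / 4875.4396 = 0.19691
log2(0.19691) = -2.3444

-2.344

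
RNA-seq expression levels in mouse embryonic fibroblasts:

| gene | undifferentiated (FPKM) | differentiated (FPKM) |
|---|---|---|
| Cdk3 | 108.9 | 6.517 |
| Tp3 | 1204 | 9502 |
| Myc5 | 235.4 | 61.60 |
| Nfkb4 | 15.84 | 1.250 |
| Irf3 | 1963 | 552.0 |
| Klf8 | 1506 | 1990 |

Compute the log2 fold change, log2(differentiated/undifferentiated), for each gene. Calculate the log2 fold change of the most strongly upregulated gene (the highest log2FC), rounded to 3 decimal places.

2.980

log2(6.517/108.9) = -4.063  (Cdk3)
log2(9502/1204) = 2.980  (Tp3)
log2(61.60/235.4) = -1.934  (Myc5)
log2(1.250/15.84) = -3.664  (Nfkb4)
log2(552.0/1963) = -1.830  (Irf3)
log2(1990/1506) = 0.402  (Klf8)
Tp3 is most strongly upregulated.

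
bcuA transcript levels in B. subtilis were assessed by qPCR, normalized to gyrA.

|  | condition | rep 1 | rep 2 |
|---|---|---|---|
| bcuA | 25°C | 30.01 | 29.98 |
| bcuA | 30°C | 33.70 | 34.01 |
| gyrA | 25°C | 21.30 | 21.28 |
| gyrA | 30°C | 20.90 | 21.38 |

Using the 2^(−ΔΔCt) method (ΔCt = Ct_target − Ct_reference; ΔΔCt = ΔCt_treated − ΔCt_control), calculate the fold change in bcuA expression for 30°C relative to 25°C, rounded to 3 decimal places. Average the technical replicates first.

Mean Ct: bcuA 25°C 29.995; bcuA 30°C 33.855; gyrA 25°C 21.290; gyrA 30°C 21.140
ΔCt(25°C) = 29.995 − 21.290 = 8.705
ΔCt(30°C) = 33.855 − 21.140 = 12.715
ΔΔCt = 12.715 − 8.705 = 4.010
Fold change = 2^(−4.010) = 0.0621

0.062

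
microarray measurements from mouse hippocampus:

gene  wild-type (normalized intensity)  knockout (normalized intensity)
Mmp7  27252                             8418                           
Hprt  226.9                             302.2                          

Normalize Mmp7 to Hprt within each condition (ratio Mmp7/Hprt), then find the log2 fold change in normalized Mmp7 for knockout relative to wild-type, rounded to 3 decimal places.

-2.108

Mmp7/Hprt (wild-type) = 27252 / 226.9 = 120.11
Mmp7/Hprt (knockout) = 8418 / 302.2 = 27.856
Fold change = 27.856 / 120.11 = 0.2319
log2(0.2319) = -2.1083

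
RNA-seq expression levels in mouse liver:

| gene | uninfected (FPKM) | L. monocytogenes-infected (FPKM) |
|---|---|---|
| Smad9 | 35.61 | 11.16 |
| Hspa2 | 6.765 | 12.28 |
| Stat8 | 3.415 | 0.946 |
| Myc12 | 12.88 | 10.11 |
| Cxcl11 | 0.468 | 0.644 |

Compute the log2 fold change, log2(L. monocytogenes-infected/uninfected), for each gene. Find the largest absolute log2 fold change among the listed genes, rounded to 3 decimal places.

log2(11.16/35.61) = -1.674  (Smad9)
log2(12.28/6.765) = 0.860  (Hspa2)
log2(0.946/3.415) = -1.852  (Stat8)
log2(10.11/12.88) = -0.349  (Myc12)
log2(0.644/0.468) = 0.461  (Cxcl11)
The largest magnitude belongs to Stat8.

1.852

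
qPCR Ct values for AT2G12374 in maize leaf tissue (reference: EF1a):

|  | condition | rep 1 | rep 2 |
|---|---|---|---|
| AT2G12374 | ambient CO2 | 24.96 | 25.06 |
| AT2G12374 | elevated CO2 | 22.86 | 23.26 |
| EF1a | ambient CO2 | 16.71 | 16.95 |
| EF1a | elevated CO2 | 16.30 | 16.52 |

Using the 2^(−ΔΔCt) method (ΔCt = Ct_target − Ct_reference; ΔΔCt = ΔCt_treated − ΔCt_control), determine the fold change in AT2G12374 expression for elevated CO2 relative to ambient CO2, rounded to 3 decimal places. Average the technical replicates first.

Mean Ct: AT2G12374 ambient CO2 25.010; AT2G12374 elevated CO2 23.060; EF1a ambient CO2 16.830; EF1a elevated CO2 16.410
ΔCt(ambient CO2) = 25.010 − 16.830 = 8.180
ΔCt(elevated CO2) = 23.060 − 16.410 = 6.650
ΔΔCt = 6.650 − 8.180 = -1.530
Fold change = 2^(−(-1.530)) = 2^1.530 = 2.8879

2.888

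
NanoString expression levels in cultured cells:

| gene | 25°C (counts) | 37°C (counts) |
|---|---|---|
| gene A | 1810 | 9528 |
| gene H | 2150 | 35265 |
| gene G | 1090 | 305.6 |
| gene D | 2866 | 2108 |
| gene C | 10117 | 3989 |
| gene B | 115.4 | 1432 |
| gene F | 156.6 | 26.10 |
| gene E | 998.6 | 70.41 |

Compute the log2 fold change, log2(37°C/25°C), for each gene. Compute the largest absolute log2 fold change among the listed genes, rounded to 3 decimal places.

4.036

log2(9528/1810) = 2.396  (gene A)
log2(35265/2150) = 4.036  (gene H)
log2(305.6/1090) = -1.835  (gene G)
log2(2108/2866) = -0.443  (gene D)
log2(3989/10117) = -1.343  (gene C)
log2(1432/115.4) = 3.633  (gene B)
log2(26.10/156.6) = -2.585  (gene F)
log2(70.41/998.6) = -3.826  (gene E)
The largest magnitude belongs to gene H.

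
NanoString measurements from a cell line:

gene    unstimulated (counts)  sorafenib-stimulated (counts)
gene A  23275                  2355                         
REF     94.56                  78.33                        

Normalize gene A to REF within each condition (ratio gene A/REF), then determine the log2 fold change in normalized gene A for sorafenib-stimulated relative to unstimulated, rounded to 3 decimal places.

-3.033

gene A/REF (unstimulated) = 23275 / 94.56 = 246.14
gene A/REF (sorafenib-stimulated) = 2355 / 78.33 = 30.065
Fold change = 30.065 / 246.14 = 0.1221
log2(0.1221) = -3.0333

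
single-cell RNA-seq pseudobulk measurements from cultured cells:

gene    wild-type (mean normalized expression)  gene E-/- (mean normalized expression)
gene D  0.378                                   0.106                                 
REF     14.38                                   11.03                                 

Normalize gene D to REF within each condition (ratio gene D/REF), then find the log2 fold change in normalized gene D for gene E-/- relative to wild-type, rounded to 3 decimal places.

gene D/REF (wild-type) = 0.378 / 14.38 = 0.026287
gene D/REF (gene E-/-) = 0.106 / 11.03 = 0.0096102
Fold change = 0.0096102 / 0.026287 = 0.3656
log2(0.3656) = -1.4517

-1.452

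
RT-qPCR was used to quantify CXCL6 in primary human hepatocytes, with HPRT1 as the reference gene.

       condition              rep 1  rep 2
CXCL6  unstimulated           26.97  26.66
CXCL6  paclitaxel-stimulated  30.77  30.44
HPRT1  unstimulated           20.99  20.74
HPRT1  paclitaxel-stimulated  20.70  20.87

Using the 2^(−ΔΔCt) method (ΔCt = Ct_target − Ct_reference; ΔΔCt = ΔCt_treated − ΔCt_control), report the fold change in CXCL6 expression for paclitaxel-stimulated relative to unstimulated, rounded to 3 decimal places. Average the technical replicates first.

0.068

Mean Ct: CXCL6 unstimulated 26.815; CXCL6 paclitaxel-stimulated 30.605; HPRT1 unstimulated 20.865; HPRT1 paclitaxel-stimulated 20.785
ΔCt(unstimulated) = 26.815 − 20.865 = 5.950
ΔCt(paclitaxel-stimulated) = 30.605 − 20.785 = 9.820
ΔΔCt = 9.820 − 5.950 = 3.870
Fold change = 2^(−3.870) = 0.0684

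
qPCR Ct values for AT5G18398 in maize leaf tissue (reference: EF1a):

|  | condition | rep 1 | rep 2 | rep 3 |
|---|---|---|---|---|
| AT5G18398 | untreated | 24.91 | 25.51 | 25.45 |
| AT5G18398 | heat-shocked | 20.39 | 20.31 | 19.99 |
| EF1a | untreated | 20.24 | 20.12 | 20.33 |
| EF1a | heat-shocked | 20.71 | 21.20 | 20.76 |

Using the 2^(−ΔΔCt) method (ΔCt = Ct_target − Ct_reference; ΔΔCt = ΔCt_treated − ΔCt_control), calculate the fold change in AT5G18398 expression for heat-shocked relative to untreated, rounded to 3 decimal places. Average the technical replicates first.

52.710

Mean Ct: AT5G18398 untreated 25.290; AT5G18398 heat-shocked 20.230; EF1a untreated 20.230; EF1a heat-shocked 20.890
ΔCt(untreated) = 25.290 − 20.230 = 5.060
ΔCt(heat-shocked) = 20.230 − 20.890 = -0.660
ΔΔCt = -0.660 − 5.060 = -5.720
Fold change = 2^(−(-5.720)) = 2^5.720 = 52.7098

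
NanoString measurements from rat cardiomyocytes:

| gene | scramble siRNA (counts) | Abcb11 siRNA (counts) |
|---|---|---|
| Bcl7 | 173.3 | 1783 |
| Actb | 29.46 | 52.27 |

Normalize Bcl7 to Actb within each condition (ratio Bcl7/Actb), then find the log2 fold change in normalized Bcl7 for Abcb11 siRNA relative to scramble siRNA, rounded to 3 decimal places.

Bcl7/Actb (scramble siRNA) = 173.3 / 29.46 = 5.8826
Bcl7/Actb (Abcb11 siRNA) = 1783 / 52.27 = 34.111
Fold change = 34.111 / 5.8826 = 5.7987
log2(5.7987) = 2.5357

2.536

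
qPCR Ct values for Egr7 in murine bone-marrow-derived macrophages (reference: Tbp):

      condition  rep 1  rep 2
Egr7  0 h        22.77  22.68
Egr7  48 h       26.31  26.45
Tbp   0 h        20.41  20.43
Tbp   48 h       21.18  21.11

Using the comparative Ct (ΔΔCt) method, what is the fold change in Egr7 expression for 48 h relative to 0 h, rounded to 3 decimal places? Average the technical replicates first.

Mean Ct: Egr7 0 h 22.725; Egr7 48 h 26.380; Tbp 0 h 20.420; Tbp 48 h 21.145
ΔCt(0 h) = 22.725 − 20.420 = 2.305
ΔCt(48 h) = 26.380 − 21.145 = 5.235
ΔΔCt = 5.235 − 2.305 = 2.930
Fold change = 2^(−2.930) = 0.1312

0.131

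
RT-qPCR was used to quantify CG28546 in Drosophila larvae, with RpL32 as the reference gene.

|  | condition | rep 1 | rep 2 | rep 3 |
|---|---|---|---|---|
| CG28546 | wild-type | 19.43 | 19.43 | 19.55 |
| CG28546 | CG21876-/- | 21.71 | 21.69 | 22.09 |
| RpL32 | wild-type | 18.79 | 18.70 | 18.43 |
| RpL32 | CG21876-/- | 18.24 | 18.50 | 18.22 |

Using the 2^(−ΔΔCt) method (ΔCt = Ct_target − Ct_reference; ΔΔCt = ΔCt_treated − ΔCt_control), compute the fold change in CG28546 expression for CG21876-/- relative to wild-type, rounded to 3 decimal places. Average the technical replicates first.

0.156

Mean Ct: CG28546 wild-type 19.470; CG28546 CG21876-/- 21.830; RpL32 wild-type 18.640; RpL32 CG21876-/- 18.320
ΔCt(wild-type) = 19.470 − 18.640 = 0.830
ΔCt(CG21876-/-) = 21.830 − 18.320 = 3.510
ΔΔCt = 3.510 − 0.830 = 2.680
Fold change = 2^(−2.680) = 0.1560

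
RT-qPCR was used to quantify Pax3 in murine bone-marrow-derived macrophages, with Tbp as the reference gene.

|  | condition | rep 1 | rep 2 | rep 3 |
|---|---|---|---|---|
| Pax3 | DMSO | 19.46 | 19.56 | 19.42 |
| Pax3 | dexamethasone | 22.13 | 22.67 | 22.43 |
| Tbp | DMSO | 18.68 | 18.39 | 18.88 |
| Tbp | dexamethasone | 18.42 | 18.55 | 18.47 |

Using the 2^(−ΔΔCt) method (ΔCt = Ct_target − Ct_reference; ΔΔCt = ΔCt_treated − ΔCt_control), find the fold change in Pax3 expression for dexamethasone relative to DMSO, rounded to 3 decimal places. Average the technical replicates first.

0.117

Mean Ct: Pax3 DMSO 19.480; Pax3 dexamethasone 22.410; Tbp DMSO 18.650; Tbp dexamethasone 18.480
ΔCt(DMSO) = 19.480 − 18.650 = 0.830
ΔCt(dexamethasone) = 22.410 − 18.480 = 3.930
ΔΔCt = 3.930 − 0.830 = 3.100
Fold change = 2^(−3.100) = 0.1166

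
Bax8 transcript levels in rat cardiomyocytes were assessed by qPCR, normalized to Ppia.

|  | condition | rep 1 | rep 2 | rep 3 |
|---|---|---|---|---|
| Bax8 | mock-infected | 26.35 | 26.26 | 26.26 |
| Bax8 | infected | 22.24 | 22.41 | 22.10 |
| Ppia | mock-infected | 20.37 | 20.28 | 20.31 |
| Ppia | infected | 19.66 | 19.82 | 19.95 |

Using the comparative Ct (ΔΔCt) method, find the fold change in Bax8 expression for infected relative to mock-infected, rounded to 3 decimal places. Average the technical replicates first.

Mean Ct: Bax8 mock-infected 26.290; Bax8 infected 22.250; Ppia mock-infected 20.320; Ppia infected 19.810
ΔCt(mock-infected) = 26.290 − 20.320 = 5.970
ΔCt(infected) = 22.250 − 19.810 = 2.440
ΔΔCt = 2.440 − 5.970 = -3.530
Fold change = 2^(−(-3.530)) = 2^3.530 = 11.5514

11.551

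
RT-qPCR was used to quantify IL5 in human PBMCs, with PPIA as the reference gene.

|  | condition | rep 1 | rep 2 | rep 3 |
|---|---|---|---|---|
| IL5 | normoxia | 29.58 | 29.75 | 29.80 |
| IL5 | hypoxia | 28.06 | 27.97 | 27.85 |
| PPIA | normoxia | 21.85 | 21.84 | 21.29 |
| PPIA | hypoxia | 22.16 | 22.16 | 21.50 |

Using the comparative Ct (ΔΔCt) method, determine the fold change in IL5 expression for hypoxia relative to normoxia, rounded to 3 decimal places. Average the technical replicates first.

4.084

Mean Ct: IL5 normoxia 29.710; IL5 hypoxia 27.960; PPIA normoxia 21.660; PPIA hypoxia 21.940
ΔCt(normoxia) = 29.710 − 21.660 = 8.050
ΔCt(hypoxia) = 27.960 − 21.940 = 6.020
ΔΔCt = 6.020 − 8.050 = -2.030
Fold change = 2^(−(-2.030)) = 2^2.030 = 4.0840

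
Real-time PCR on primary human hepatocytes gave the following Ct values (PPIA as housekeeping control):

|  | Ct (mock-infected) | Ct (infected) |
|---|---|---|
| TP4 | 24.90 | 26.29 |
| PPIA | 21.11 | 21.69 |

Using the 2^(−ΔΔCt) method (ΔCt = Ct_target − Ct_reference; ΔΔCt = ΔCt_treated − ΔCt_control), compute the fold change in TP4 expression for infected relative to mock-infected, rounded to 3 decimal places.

0.570

ΔCt(mock-infected) = 24.900 − 21.110 = 3.790
ΔCt(infected) = 26.290 − 21.690 = 4.600
ΔΔCt = 4.600 − 3.790 = 0.810
Fold change = 2^(−0.810) = 0.5704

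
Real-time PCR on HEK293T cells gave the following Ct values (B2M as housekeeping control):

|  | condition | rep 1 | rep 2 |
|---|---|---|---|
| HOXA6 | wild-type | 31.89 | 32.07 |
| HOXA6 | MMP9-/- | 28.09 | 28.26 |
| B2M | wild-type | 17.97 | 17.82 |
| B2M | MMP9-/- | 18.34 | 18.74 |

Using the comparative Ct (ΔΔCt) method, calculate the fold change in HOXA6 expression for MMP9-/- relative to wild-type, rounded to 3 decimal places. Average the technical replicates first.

21.857

Mean Ct: HOXA6 wild-type 31.980; HOXA6 MMP9-/- 28.175; B2M wild-type 17.895; B2M MMP9-/- 18.540
ΔCt(wild-type) = 31.980 − 17.895 = 14.085
ΔCt(MMP9-/-) = 28.175 − 18.540 = 9.635
ΔΔCt = 9.635 − 14.085 = -4.450
Fold change = 2^(−(-4.450)) = 2^4.450 = 21.8566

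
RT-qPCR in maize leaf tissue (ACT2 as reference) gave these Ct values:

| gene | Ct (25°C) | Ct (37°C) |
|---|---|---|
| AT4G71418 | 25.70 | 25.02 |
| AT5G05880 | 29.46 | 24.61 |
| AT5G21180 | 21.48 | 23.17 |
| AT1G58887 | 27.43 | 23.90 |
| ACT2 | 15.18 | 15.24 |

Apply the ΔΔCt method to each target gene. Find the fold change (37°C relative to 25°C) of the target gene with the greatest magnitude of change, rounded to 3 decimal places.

30.065

AT4G71418: ΔΔCt = (25.02−15.24) − (25.70−15.18) = 9.78 − 10.52 = -0.74; fold change = 2^0.74 = 1.670
AT5G05880: ΔΔCt = (24.61−15.24) − (29.46−15.18) = 9.37 − 14.28 = -4.91; fold change = 2^4.91 = 30.065
AT5G21180: ΔΔCt = (23.17−15.24) − (21.48−15.18) = 7.93 − 6.30 = 1.63; fold change = 2^-1.63 = 0.323
AT1G58887: ΔΔCt = (23.90−15.24) − (27.43−15.18) = 8.66 − 12.25 = -3.59; fold change = 2^3.59 = 12.042
AT5G05880 has the largest |ΔΔCt| = 4.91.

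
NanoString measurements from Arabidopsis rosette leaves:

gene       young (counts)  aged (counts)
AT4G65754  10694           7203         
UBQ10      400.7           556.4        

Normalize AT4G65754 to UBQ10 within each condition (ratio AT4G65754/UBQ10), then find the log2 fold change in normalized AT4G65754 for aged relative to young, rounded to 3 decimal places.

-1.044

AT4G65754/UBQ10 (young) = 10694 / 400.7 = 26.688
AT4G65754/UBQ10 (aged) = 7203 / 556.4 = 12.946
Fold change = 12.946 / 26.688 = 0.4851
log2(0.4851) = -1.0437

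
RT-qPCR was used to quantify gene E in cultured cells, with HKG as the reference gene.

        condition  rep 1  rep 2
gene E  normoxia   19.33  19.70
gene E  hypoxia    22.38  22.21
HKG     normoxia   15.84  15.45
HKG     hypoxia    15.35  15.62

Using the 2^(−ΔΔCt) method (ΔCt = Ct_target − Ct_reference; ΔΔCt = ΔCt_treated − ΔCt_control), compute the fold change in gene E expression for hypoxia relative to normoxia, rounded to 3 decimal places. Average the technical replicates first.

0.130

Mean Ct: gene E normoxia 19.515; gene E hypoxia 22.295; HKG normoxia 15.645; HKG hypoxia 15.485
ΔCt(normoxia) = 19.515 − 15.645 = 3.870
ΔCt(hypoxia) = 22.295 − 15.485 = 6.810
ΔΔCt = 6.810 − 3.870 = 2.940
Fold change = 2^(−2.940) = 0.1303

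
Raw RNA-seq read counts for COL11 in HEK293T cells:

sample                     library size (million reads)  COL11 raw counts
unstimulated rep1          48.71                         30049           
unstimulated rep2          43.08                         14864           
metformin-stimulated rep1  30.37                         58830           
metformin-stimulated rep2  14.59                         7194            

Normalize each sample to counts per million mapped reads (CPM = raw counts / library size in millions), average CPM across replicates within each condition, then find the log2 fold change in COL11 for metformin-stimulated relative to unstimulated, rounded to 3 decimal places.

1.337

CPM(unstimulated rep1) = 30049 / 48.71 = 616.8959
CPM(unstimulated rep2) = 14864 / 43.08 = 345.0325
CPM(metformin-stimulated rep1) = 58830 / 30.37 = 1937.1090
CPM(metformin-stimulated rep2) = 7194 / 14.59 = 493.0775
mean CPM(unstimulated) = 480.9642; mean CPM(metformin-stimulated) = 1215.0932
Fold change = 1215.0932 / 480.9642 = 2.52637
log2(2.52637) = 1.3371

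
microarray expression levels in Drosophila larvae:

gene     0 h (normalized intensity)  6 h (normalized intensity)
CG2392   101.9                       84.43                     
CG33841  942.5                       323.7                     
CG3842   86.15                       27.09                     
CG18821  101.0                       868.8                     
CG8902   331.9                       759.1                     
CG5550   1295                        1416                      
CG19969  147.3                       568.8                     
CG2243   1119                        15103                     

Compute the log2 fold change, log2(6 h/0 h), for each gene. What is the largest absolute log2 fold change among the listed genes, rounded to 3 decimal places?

log2(84.43/101.9) = -0.271  (CG2392)
log2(323.7/942.5) = -1.542  (CG33841)
log2(27.09/86.15) = -1.669  (CG3842)
log2(868.8/101.0) = 3.105  (CG18821)
log2(759.1/331.9) = 1.194  (CG8902)
log2(1416/1295) = 0.129  (CG5550)
log2(568.8/147.3) = 1.949  (CG19969)
log2(15103/1119) = 3.755  (CG2243)
The largest magnitude belongs to CG2243.

3.755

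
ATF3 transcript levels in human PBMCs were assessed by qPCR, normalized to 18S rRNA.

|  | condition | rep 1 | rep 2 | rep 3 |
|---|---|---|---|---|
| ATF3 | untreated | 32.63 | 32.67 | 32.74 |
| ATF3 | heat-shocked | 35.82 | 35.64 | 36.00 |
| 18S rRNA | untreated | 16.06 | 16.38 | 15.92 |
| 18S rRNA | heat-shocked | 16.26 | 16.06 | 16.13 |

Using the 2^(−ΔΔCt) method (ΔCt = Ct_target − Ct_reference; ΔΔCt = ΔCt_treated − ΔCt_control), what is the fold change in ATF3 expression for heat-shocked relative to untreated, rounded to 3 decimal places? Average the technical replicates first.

0.116

Mean Ct: ATF3 untreated 32.680; ATF3 heat-shocked 35.820; 18S rRNA untreated 16.120; 18S rRNA heat-shocked 16.150
ΔCt(untreated) = 32.680 − 16.120 = 16.560
ΔCt(heat-shocked) = 35.820 − 16.150 = 19.670
ΔΔCt = 19.670 − 16.560 = 3.110
Fold change = 2^(−3.110) = 0.1158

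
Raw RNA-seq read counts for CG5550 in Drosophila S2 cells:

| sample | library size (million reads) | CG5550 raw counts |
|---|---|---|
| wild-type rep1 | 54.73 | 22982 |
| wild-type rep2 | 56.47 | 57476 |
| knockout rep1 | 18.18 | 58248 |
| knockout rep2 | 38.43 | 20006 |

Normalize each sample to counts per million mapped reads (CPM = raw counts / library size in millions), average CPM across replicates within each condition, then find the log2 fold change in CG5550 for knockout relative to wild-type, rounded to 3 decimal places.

CPM(wild-type rep1) = 22982 / 54.73 = 419.9160
CPM(wild-type rep2) = 57476 / 56.47 = 1017.8148
CPM(knockout rep1) = 58248 / 18.18 = 3203.9604
CPM(knockout rep2) = 20006 / 38.43 = 520.5829
mean CPM(wild-type) = 718.8654; mean CPM(knockout) = 1862.2716
Fold change = 1862.2716 / 718.8654 = 2.59057
log2(2.59057) = 1.3733

1.373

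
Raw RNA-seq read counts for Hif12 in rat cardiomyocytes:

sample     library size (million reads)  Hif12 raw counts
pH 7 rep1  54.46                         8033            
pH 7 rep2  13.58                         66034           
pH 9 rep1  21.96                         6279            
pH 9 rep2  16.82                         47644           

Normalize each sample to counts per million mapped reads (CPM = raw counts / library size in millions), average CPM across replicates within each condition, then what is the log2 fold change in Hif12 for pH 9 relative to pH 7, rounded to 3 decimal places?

CPM(pH 7 rep1) = 8033 / 54.46 = 147.5028
CPM(pH 7 rep2) = 66034 / 13.58 = 4862.5920
CPM(pH 9 rep1) = 6279 / 21.96 = 285.9290
CPM(pH 9 rep2) = 47644 / 16.82 = 2832.5803
mean CPM(pH 7) = 2505.0474; mean CPM(pH 9) = 1559.2546
Fold change = 1559.2546 / 2505.0474 = 0.62245
log2(0.62245) = -0.6840

-0.684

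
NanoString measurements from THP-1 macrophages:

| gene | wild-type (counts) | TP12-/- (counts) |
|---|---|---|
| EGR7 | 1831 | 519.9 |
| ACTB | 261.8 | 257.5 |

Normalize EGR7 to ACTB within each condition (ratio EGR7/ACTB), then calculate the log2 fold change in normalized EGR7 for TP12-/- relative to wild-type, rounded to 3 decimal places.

-1.792

EGR7/ACTB (wild-type) = 1831 / 261.8 = 6.9939
EGR7/ACTB (TP12-/-) = 519.9 / 257.5 = 2.019
Fold change = 2.019 / 6.9939 = 0.2887
log2(0.2887) = -1.7924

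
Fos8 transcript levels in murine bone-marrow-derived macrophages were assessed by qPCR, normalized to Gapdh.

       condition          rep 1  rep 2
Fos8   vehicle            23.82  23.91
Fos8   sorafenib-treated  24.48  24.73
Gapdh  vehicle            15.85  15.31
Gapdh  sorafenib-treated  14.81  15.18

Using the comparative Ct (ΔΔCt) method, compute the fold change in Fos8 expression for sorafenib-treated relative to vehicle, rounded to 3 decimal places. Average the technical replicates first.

Mean Ct: Fos8 vehicle 23.865; Fos8 sorafenib-treated 24.605; Gapdh vehicle 15.580; Gapdh sorafenib-treated 14.995
ΔCt(vehicle) = 23.865 − 15.580 = 8.285
ΔCt(sorafenib-treated) = 24.605 − 14.995 = 9.610
ΔΔCt = 9.610 − 8.285 = 1.325
Fold change = 2^(−1.325) = 0.3991

0.399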